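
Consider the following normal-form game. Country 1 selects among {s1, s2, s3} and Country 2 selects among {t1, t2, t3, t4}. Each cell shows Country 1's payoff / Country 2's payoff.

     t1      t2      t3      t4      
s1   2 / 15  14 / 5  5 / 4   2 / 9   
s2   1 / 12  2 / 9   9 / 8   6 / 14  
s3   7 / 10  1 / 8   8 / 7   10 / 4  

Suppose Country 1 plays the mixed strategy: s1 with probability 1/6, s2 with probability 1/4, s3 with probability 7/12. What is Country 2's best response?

t1

Compute Country 2's expected payoff from each pure strategy against the given mix.
t1: (1/6)·15 + (1/4)·12 + (7/12)·10 = 34/3
t2: (1/6)·5 + (1/4)·9 + (7/12)·8 = 31/4
t3: (1/6)·4 + (1/4)·8 + (7/12)·7 = 27/4
t4: (1/6)·9 + (1/4)·14 + (7/12)·4 = 22/3
Highest expected payoff is 34/3, from t1.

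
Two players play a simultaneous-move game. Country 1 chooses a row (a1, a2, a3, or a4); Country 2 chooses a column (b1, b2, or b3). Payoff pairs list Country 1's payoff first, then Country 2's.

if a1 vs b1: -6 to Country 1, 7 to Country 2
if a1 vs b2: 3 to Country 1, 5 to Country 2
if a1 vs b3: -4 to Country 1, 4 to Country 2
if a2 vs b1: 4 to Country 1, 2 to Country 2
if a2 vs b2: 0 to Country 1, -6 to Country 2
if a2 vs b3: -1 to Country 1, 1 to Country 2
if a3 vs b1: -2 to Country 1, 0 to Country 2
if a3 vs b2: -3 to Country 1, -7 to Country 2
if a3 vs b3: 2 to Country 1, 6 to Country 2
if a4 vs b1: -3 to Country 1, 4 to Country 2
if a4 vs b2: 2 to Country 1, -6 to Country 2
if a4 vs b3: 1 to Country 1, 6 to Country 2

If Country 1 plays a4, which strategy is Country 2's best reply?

With Country 1 fixed at a4, Country 2's payoffs are: b1 → 4, b2 → -6, b3 → 6.
The maximum is 6, achieved by b3.

b3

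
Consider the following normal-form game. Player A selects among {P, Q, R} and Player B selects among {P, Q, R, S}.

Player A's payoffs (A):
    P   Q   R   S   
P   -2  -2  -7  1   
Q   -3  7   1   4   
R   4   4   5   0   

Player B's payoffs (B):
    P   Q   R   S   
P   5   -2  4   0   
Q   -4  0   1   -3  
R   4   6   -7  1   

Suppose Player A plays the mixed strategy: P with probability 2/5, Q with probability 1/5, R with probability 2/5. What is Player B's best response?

Compute Player B's expected payoff from each pure strategy against the given mix.
P: (2/5)·5 + (1/5)·(-4) + (2/5)·4 = 14/5
Q: (2/5)·(-2) + (1/5)·0 + (2/5)·6 = 8/5
R: (2/5)·4 + (1/5)·1 + (2/5)·(-7) = -1
S: (2/5)·0 + (1/5)·(-3) + (2/5)·1 = -1/5
Highest expected payoff is 14/5, from P.

P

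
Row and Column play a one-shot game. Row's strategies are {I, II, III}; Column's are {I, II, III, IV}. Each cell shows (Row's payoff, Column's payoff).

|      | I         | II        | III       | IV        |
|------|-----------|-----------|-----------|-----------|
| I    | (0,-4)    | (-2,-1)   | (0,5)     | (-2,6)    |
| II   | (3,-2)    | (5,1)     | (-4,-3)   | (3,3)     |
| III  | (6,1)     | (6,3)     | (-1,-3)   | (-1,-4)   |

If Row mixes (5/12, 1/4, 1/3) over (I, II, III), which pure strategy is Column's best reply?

IV

Compute Column's expected payoff from each pure strategy against the given mix.
I: (5/12)·(-4) + (1/4)·(-2) + (1/3)·1 = -11/6
II: (5/12)·(-1) + (1/4)·1 + (1/3)·3 = 5/6
III: (5/12)·5 + (1/4)·(-3) + (1/3)·(-3) = 1/3
IV: (5/12)·6 + (1/4)·3 + (1/3)·(-4) = 23/12
Highest expected payoff is 23/12, from IV.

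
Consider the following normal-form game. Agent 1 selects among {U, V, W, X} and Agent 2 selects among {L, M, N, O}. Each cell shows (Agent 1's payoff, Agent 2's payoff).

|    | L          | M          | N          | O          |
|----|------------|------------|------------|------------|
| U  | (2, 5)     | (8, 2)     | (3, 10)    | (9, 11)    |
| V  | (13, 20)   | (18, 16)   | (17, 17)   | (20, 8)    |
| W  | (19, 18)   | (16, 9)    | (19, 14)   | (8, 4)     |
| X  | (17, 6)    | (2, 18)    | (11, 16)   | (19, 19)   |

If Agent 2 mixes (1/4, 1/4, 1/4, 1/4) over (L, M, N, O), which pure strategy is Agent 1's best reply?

Compute Agent 1's expected payoff from each pure strategy against the given mix.
U: (1/4)·2 + (1/4)·8 + (1/4)·3 + (1/4)·9 = 11/2
V: (1/4)·13 + (1/4)·18 + (1/4)·17 + (1/4)·20 = 17
W: (1/4)·19 + (1/4)·16 + (1/4)·19 + (1/4)·8 = 31/2
X: (1/4)·17 + (1/4)·2 + (1/4)·11 + (1/4)·19 = 49/4
Highest expected payoff is 17, from V.

V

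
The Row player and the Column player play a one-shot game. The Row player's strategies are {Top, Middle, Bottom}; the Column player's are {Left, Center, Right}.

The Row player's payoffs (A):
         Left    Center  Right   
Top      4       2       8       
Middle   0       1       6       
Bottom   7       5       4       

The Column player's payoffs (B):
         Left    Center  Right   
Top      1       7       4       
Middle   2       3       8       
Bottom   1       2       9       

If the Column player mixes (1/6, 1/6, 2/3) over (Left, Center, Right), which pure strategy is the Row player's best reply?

Compute the Row player's expected payoff from each pure strategy against the given mix.
Top: (1/6)·4 + (1/6)·2 + (2/3)·8 = 19/3
Middle: (1/6)·0 + (1/6)·1 + (2/3)·6 = 25/6
Bottom: (1/6)·7 + (1/6)·5 + (2/3)·4 = 14/3
Highest expected payoff is 19/3, from Top.

Top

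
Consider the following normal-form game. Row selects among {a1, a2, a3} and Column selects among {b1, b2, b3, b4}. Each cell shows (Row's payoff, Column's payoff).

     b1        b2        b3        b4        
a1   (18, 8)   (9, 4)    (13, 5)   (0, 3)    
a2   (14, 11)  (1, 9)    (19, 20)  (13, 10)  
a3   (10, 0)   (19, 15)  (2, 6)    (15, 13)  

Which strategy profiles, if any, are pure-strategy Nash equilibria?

Find each player's best response to every opponent strategy; NE are the intersections.
Row's best responses — vs b1: a1 (payoff 18); vs b2: a3 (payoff 19); vs b3: a2 (payoff 19); vs b4: a3 (payoff 15).
Column's best responses — vs a1: b1 (payoff 8); vs a2: b3 (payoff 20); vs a3: b2 (payoff 15).
Mutual best responses occur at (a1, b1), (a2, b3), and (a3, b2); at each, neither player gains by switching.

(a1, b1), (a2, b3), and (a3, b2)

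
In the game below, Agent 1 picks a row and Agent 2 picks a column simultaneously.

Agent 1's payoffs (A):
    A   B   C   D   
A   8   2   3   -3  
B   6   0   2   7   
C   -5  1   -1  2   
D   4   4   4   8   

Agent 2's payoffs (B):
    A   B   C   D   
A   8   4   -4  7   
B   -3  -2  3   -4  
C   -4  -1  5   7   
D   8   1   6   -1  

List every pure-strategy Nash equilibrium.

Check mutual best responses: a cell is a NE iff neither player can gain by unilaterally deviating.
Agent 1's best responses — vs A: A (payoff 8); vs B: D (payoff 4); vs C: D (payoff 4); vs D: D (payoff 8).
Agent 2's best responses — vs A: A (payoff 8); vs B: C (payoff 3); vs C: D (payoff 7); vs D: A (payoff 8).
The only mutual best response is (A, A); neither player gains by switching there.

(A, A)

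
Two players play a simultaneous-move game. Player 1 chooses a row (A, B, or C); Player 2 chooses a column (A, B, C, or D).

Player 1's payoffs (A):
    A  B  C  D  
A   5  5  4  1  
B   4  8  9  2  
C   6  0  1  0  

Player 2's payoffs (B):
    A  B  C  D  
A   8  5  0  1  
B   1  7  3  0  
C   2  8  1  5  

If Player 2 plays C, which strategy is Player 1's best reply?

B

With Player 2 fixed at C, Player 1's payoffs are: A → 4, B → 9, C → 1.
The maximum is 9, achieved by B.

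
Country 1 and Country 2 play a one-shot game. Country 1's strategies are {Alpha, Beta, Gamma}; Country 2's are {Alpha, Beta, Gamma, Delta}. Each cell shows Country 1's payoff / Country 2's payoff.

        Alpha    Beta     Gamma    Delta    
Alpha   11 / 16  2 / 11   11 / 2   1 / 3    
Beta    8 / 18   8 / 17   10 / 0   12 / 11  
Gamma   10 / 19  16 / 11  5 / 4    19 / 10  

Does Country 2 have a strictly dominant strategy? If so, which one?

Check whether one of Country 2's strategies beats all alternatives regardless of what the opponent does.
Alpha strictly dominates: vs Alpha: 16 > each of {11, 2, 3}; vs Beta: 18 > each of {17, 0, 11}; vs Gamma: 19 > each of {11, 4, 10}.

Alpha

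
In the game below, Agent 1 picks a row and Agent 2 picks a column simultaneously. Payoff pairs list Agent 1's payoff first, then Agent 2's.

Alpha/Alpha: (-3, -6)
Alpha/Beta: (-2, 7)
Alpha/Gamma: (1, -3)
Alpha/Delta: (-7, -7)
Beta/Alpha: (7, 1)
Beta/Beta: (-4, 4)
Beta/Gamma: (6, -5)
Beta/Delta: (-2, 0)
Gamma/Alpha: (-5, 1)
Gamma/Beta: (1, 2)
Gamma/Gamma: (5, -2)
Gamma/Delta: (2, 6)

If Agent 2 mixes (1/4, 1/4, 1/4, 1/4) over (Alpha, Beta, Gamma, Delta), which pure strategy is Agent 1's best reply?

Agent 1's best reply maximizes expected payoff against the mix.
Alpha: (1/4)·(-3) + (1/4)·(-2) + (1/4)·1 + (1/4)·(-7) = -11/4
Beta: (1/4)·7 + (1/4)·(-4) + (1/4)·6 + (1/4)·(-2) = 7/4
Gamma: (1/4)·(-5) + (1/4)·1 + (1/4)·5 + (1/4)·2 = 3/4
Highest expected payoff is 7/4, from Beta.

Beta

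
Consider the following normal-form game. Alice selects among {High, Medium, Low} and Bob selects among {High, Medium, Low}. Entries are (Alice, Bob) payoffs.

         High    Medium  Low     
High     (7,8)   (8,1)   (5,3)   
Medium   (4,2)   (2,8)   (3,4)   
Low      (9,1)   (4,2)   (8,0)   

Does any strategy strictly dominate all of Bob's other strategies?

None

A strategy is strictly dominant if it gives Bob a strictly higher payoff than every other strategy, against every choice by the opponent.
High is not dominant: against Medium, Medium gives 8 > 2.
Medium is not dominant: against High, High gives 8 > 1.
Low is not dominant: against High, High gives 8 > 3.
No single strategy is best against every opponent action.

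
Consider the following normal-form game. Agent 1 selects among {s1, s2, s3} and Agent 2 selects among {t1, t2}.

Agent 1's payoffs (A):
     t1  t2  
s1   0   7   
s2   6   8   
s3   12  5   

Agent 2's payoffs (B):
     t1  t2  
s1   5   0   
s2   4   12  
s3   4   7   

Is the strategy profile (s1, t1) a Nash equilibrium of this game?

No

Holding Agent 2 at t1: Agent 1 gets 0 from s1 but could get 12 by switching to s3. Agent 1 has a profitable deviation.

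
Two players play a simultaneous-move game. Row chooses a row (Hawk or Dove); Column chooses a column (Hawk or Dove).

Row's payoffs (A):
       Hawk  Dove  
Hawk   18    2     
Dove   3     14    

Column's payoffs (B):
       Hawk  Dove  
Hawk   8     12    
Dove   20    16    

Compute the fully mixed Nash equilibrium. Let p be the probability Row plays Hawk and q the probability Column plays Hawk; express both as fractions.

p = 1/2, q = 4/9

Each player's mixing probability is pinned down by making the *other* player indifferent.
Column indifferent between Hawk and Dove: p·8 + (1−p)·20 = p·12 + (1−p)·16 ⟹ 20 + (-12)p = 16 + (-4)p ⟹ p = 1/2.
Row indifferent between Hawk and Dove: q·18 + (1−q)·2 = q·3 + (1−q)·14 ⟹ 2 + 16q = 14 + (-11)q ⟹ q = 4/9.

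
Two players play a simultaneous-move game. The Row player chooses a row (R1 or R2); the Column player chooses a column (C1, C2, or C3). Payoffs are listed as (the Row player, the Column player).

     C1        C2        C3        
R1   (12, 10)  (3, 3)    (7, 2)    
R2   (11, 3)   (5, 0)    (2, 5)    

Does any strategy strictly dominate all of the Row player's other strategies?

Check whether one of the Row player's strategies beats all alternatives regardless of what the opponent does.
R1 is not dominant: against C2, R2 gives 5 > 3.
R2 is not dominant: against C1, R1 gives 12 > 11.
No single strategy is best against every opponent action.

None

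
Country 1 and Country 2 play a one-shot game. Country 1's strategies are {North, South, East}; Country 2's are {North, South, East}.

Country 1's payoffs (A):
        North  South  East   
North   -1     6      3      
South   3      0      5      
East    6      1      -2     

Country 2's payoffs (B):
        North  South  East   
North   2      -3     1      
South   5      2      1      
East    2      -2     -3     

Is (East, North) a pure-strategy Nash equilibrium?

Yes

Holding Country 2 at North: Country 1 gets 6 from East, versus -1 from North, 3 from South. No profitable deviation for Country 1.
Holding Country 1 at East: Country 2 gets 2 from North, versus -2 from South, -3 from East. No profitable deviation for Country 2 either.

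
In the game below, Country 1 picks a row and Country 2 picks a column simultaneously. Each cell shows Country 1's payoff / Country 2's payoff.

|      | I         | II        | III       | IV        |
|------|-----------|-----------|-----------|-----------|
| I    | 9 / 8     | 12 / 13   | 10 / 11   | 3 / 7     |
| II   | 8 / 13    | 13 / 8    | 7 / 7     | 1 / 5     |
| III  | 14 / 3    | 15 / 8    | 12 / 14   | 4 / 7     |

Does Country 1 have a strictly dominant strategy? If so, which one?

III

A strategy is strictly dominant if it gives Country 1 a strictly higher payoff than every other strategy, against every choice by the opponent.
III strictly dominates: vs I: 14 > each of {9, 8}; vs II: 15 > each of {12, 13}; vs III: 12 > each of {10, 7}; vs IV: 4 > each of {3, 1}.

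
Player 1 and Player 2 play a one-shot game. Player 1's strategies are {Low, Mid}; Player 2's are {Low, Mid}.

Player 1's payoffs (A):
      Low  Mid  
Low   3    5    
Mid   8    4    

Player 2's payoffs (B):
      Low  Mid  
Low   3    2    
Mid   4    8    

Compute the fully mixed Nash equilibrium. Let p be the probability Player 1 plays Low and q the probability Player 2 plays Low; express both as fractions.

In a mixed NE each player is indifferent between their pure strategies, so the opponent's mix sets the indifference.
Player 2 indifferent between Low and Mid: p·3 + (1−p)·4 = p·2 + (1−p)·8 ⟹ 4 + (-1)p = 8 + (-6)p ⟹ p = 4/5.
Player 1 indifferent between Low and Mid: q·3 + (1−q)·5 = q·8 + (1−q)·4 ⟹ 5 + (-2)q = 4 + 4q ⟹ q = 1/6.

p = 4/5, q = 1/6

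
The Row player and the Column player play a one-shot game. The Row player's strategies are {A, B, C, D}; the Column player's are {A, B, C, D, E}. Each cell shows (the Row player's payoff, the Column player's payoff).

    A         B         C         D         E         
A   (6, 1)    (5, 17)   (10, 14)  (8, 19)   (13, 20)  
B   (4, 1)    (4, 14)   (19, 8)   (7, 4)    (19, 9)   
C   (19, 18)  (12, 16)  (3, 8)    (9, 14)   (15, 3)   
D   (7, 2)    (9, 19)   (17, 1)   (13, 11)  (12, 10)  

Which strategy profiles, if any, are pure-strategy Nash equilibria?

A profile is a Nash equilibrium when each player is best-responding to the other.
The Row player's best responses — vs A: C (payoff 19); vs B: C (payoff 12); vs C: B (payoff 19); vs D: D (payoff 13); vs E: B (payoff 19).
The Column player's best responses — vs A: E (payoff 20); vs B: B (payoff 14); vs C: A (payoff 18); vs D: B (payoff 19).
The only mutual best response is (C, A); neither player gains by switching there.

(C, A)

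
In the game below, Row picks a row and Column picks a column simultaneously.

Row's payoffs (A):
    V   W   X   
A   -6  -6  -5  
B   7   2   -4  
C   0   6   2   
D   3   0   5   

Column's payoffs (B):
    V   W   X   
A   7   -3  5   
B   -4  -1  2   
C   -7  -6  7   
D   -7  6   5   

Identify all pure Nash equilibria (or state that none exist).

A profile is a Nash equilibrium when each player is best-responding to the other.
Row's best responses — vs V: B (payoff 7); vs W: C (payoff 6); vs X: D (payoff 5).
Column's best responses — vs A: V (payoff 7); vs B: X (payoff 2); vs C: X (payoff 7); vs D: W (payoff 6).
No cell has both players best-responding. For instance, Row's best reply to X is D, but against D Column prefers W over X.

None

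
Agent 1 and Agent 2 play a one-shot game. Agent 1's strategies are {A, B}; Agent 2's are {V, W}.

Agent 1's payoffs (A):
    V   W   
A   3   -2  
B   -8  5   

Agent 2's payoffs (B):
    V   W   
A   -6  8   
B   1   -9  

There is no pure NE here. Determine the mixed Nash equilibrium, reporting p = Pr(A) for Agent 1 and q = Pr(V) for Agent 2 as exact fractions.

p = 5/12, q = 7/18

In a mixed NE each player is indifferent between their pure strategies, so the opponent's mix sets the indifference.
Agent 2 indifferent between V and W: p·(-6) + (1−p)·1 = p·8 + (1−p)·(-9) ⟹ 1 + (-7)p = (-9) + 17p ⟹ p = 5/12.
Agent 1 indifferent between A and B: q·3 + (1−q)·(-2) = q·(-8) + (1−q)·5 ⟹ (-2) + 5q = 5 + (-13)q ⟹ q = 7/18.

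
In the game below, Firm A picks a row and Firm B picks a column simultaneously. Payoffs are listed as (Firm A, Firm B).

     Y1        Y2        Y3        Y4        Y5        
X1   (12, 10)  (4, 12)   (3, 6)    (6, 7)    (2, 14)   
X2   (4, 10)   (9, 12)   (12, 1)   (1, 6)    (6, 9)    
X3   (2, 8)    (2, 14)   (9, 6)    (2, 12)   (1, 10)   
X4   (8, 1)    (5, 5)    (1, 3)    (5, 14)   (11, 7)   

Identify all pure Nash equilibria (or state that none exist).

Check mutual best responses: a cell is a NE iff neither player can gain by unilaterally deviating.
Firm A's best responses — vs Y1: X1 (payoff 12); vs Y2: X2 (payoff 9); vs Y3: X2 (payoff 12); vs Y4: X1 (payoff 6); vs Y5: X4 (payoff 11).
Firm B's best responses — vs X1: Y5 (payoff 14); vs X2: Y2 (payoff 12); vs X3: Y2 (payoff 14); vs X4: Y4 (payoff 14).
The only mutual best response is (X2, Y2); neither player gains by switching there.

(X2, Y2)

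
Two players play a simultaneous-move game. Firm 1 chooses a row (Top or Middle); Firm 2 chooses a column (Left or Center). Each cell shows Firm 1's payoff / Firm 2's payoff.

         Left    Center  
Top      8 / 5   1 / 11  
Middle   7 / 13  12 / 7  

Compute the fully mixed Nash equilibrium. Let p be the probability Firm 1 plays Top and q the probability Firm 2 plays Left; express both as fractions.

In a mixed NE each player is indifferent between their pure strategies, so the opponent's mix sets the indifference.
Firm 2 indifferent between Left and Center: p·5 + (1−p)·13 = p·11 + (1−p)·7 ⟹ 13 + (-8)p = 7 + 4p ⟹ p = 1/2.
Firm 1 indifferent between Top and Middle: q·8 + (1−q)·1 = q·7 + (1−q)·12 ⟹ 1 + 7q = 12 + (-5)q ⟹ q = 11/12.

p = 1/2, q = 11/12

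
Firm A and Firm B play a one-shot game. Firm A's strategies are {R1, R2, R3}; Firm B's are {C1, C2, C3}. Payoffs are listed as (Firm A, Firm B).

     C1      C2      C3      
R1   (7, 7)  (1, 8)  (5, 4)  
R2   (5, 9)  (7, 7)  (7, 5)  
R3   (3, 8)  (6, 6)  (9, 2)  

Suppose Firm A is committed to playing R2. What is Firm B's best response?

C1

With Firm A fixed at R2, Firm B's payoffs are: C1 → 9, C2 → 7, C3 → 5.
The maximum is 9, achieved by C1.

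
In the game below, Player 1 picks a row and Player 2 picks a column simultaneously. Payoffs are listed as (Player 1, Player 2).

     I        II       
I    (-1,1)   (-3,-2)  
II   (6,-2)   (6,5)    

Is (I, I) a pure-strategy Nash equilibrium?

Holding Player 2 at I: Player 1 gets -1 from I but could get 6 by switching to II. Player 1 has a profitable deviation.

No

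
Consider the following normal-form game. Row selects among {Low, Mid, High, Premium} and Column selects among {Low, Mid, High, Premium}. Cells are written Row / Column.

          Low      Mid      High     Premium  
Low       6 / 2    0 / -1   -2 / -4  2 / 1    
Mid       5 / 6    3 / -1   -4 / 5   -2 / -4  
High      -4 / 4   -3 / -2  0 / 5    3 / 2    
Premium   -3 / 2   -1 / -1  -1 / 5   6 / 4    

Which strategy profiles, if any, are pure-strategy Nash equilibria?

(Low, Low) and (High, High)

Find each player's best response to every opponent strategy; NE are the intersections.
Row's best responses — vs Low: Low (payoff 6); vs Mid: Mid (payoff 3); vs High: High (payoff 0); vs Premium: Premium (payoff 6).
Column's best responses — vs Low: Low (payoff 2); vs Mid: Low (payoff 6); vs High: High (payoff 5); vs Premium: High (payoff 5).
Mutual best responses occur at (Low, Low) and (High, High); at each, neither player gains by switching.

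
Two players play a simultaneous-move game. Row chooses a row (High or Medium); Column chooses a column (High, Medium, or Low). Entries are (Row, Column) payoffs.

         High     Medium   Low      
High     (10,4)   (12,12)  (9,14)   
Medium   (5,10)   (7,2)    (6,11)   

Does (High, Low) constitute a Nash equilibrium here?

Yes

Holding Column at Low: Row gets 9 from High, versus 6 from Medium. No profitable deviation for Row.
Holding Row at High: Column gets 14 from Low, versus 4 from High, 12 from Medium. No profitable deviation for Column either.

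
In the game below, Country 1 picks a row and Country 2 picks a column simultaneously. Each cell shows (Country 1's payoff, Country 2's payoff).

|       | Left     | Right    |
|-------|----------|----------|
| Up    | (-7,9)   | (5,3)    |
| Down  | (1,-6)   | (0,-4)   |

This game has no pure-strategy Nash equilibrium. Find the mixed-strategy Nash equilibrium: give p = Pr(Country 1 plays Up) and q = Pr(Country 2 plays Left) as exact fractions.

p = 1/4, q = 5/13

In a mixed NE each player is indifferent between their pure strategies, so the opponent's mix sets the indifference.
Country 2 indifferent between Left and Right: p·9 + (1−p)·(-6) = p·3 + (1−p)·(-4) ⟹ (-6) + 15p = (-4) + 7p ⟹ p = 1/4.
Country 1 indifferent between Up and Down: q·(-7) + (1−q)·5 = q·1 + (1−q)·0 ⟹ 5 + (-12)q = 0 + 1q ⟹ q = 5/13.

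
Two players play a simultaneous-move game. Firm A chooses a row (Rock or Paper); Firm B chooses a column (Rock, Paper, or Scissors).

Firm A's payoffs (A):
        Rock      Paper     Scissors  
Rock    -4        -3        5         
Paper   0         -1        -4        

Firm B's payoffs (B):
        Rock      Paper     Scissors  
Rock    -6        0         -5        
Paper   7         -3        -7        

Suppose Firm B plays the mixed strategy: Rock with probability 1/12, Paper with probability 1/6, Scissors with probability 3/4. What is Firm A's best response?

Rock

Firm A's best reply maximizes expected payoff against the mix.
Rock: (1/12)·(-4) + (1/6)·(-3) + (3/4)·5 = 35/12
Paper: (1/12)·0 + (1/6)·(-1) + (3/4)·(-4) = -19/6
Highest expected payoff is 35/12, from Rock.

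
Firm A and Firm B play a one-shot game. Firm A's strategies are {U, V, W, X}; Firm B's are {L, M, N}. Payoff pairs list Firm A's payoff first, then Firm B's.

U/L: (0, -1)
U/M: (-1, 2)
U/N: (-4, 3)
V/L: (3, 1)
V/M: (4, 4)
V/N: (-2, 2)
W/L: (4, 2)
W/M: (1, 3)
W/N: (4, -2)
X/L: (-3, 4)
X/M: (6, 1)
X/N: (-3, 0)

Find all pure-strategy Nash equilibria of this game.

A profile is a Nash equilibrium when each player is best-responding to the other.
Firm A's best responses — vs L: W (payoff 4); vs M: X (payoff 6); vs N: W (payoff 4).
Firm B's best responses — vs U: N (payoff 3); vs V: M (payoff 4); vs W: M (payoff 3); vs X: L (payoff 4).
No cell has both players best-responding. For instance, Firm A's best reply to N is W, but against W Firm B prefers M over N.

No pure-strategy Nash equilibrium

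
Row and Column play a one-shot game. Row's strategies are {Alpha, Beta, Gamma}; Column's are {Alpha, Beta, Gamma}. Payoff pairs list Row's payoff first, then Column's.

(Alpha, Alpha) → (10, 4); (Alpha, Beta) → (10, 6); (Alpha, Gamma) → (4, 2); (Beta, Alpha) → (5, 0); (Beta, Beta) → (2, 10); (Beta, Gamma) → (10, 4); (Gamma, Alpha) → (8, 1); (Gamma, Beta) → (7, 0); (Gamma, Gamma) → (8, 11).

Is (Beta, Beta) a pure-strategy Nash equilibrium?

No

Holding Column at Beta: Row gets 2 from Beta but could get 10 by switching to Alpha. Row has a profitable deviation.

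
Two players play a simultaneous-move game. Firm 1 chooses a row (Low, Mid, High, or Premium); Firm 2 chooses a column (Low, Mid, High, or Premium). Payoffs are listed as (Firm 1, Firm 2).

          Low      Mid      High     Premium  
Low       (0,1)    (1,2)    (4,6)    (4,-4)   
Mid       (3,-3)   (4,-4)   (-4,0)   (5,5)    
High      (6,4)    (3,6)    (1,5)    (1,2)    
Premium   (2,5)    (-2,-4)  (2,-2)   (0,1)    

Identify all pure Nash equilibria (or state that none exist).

Check mutual best responses: a cell is a NE iff neither player can gain by unilaterally deviating.
Firm 1's best responses — vs Low: High (payoff 6); vs Mid: Mid (payoff 4); vs High: Low (payoff 4); vs Premium: Mid (payoff 5).
Firm 2's best responses — vs Low: High (payoff 6); vs Mid: Premium (payoff 5); vs High: Mid (payoff 6); vs Premium: Low (payoff 5).
Mutual best responses occur at (Low, High) and (Mid, Premium); at each, neither player gains by switching.

(Low, High) and (Mid, Premium)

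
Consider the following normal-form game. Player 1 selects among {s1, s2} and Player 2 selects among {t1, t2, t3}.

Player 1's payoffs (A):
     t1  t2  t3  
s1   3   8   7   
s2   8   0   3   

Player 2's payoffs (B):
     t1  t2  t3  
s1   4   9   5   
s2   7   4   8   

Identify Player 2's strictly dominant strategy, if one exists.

No strictly dominant strategy

Check whether one of Player 2's strategies beats all alternatives regardless of what the opponent does.
t1 is not dominant: against s1, t2 gives 9 > 4.
t2 is not dominant: against s2, t1 gives 7 > 4.
t3 is not dominant: against s1, t2 gives 9 > 5.
No single strategy is best against every opponent action.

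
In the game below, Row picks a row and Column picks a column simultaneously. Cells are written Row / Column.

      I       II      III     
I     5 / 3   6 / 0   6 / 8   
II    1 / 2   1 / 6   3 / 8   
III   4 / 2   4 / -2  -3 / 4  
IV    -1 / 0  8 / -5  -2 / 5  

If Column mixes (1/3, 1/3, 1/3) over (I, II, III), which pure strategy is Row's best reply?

Compute Row's expected payoff from each pure strategy against the given mix.
I: (1/3)·5 + (1/3)·6 + (1/3)·6 = 17/3
II: (1/3)·1 + (1/3)·1 + (1/3)·3 = 5/3
III: (1/3)·4 + (1/3)·4 + (1/3)·(-3) = 5/3
IV: (1/3)·(-1) + (1/3)·8 + (1/3)·(-2) = 5/3
Highest expected payoff is 17/3, from I.

I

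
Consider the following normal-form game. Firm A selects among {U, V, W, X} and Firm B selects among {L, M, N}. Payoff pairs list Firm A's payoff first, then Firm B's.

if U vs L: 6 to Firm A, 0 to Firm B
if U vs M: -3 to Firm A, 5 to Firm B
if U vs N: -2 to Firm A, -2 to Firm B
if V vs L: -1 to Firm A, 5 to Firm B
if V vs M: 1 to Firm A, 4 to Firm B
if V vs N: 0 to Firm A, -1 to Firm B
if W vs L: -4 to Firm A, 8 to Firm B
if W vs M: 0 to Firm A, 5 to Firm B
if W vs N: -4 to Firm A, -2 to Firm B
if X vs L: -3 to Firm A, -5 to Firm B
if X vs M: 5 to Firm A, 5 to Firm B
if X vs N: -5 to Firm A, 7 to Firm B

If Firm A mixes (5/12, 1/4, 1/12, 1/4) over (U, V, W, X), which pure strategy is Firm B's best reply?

M

Firm B's best reply maximizes expected payoff against the mix.
L: (5/12)·0 + (1/4)·5 + (1/12)·8 + (1/4)·(-5) = 2/3
M: (5/12)·5 + (1/4)·4 + (1/12)·5 + (1/4)·5 = 19/4
N: (5/12)·(-2) + (1/4)·(-1) + (1/12)·(-2) + (1/4)·7 = 1/2
Highest expected payoff is 19/4, from M.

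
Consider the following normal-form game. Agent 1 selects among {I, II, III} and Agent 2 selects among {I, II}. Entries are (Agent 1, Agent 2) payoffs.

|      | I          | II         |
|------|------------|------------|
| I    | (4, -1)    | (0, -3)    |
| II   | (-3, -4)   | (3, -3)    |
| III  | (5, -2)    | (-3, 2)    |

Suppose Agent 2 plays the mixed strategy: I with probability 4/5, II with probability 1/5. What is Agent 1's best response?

III

Agent 1's best reply maximizes expected payoff against the mix.
I: (4/5)·4 + (1/5)·0 = 16/5
II: (4/5)·(-3) + (1/5)·3 = -9/5
III: (4/5)·5 + (1/5)·(-3) = 17/5
Highest expected payoff is 17/5, from III.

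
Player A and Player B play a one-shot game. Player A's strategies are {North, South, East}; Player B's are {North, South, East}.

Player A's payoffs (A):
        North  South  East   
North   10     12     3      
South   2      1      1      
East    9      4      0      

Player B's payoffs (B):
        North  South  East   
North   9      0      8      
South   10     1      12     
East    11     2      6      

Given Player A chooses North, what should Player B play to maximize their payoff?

North

With Player A fixed at North, Player B's payoffs are: North → 9, South → 0, East → 8.
The maximum is 9, achieved by North.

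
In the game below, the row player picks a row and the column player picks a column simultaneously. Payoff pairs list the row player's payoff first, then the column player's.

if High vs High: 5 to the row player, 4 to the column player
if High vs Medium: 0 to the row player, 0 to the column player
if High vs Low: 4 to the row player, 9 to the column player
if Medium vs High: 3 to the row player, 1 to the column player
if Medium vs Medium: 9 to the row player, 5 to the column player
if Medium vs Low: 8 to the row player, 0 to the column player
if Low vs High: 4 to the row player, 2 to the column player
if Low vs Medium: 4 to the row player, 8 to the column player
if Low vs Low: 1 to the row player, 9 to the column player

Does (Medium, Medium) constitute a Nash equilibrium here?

Holding the column player at Medium: the row player gets 9 from Medium, versus 0 from High, 4 from Low. No profitable deviation for the row player.
Holding the row player at Medium: the column player gets 5 from Medium, versus 1 from High, 0 from Low. No profitable deviation for the column player either.

Yes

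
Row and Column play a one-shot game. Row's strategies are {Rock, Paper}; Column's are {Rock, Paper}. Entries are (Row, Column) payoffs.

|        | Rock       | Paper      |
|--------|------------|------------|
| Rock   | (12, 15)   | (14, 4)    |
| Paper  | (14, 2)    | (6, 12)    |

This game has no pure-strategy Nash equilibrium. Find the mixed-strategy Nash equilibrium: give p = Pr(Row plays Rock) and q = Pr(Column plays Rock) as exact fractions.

Each player's mixing probability is pinned down by making the *other* player indifferent.
Column indifferent between Rock and Paper: p·15 + (1−p)·2 = p·4 + (1−p)·12 ⟹ 2 + 13p = 12 + (-8)p ⟹ p = 10/21.
Row indifferent between Rock and Paper: q·12 + (1−q)·14 = q·14 + (1−q)·6 ⟹ 14 + (-2)q = 6 + 8q ⟹ q = 4/5.

p = 10/21, q = 4/5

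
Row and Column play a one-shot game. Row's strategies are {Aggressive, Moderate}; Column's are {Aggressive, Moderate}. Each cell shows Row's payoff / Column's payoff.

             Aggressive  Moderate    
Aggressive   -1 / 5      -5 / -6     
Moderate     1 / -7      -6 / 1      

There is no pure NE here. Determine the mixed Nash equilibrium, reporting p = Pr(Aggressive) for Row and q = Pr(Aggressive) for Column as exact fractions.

In a mixed NE each player is indifferent between their pure strategies, so the opponent's mix sets the indifference.
Column indifferent between Aggressive and Moderate: p·5 + (1−p)·(-7) = p·(-6) + (1−p)·1 ⟹ (-7) + 12p = 1 + (-7)p ⟹ p = 8/19.
Row indifferent between Aggressive and Moderate: q·(-1) + (1−q)·(-5) = q·1 + (1−q)·(-6) ⟹ (-5) + 4q = (-6) + 7q ⟹ q = 1/3.

p = 8/19, q = 1/3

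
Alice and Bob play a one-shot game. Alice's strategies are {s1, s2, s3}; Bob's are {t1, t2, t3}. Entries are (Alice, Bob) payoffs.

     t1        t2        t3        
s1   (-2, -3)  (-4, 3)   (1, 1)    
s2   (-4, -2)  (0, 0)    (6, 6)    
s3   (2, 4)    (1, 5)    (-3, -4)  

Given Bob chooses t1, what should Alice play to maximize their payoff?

With Bob fixed at t1, Alice's payoffs are: s1 → -2, s2 → -4, s3 → 2.
The maximum is 2, achieved by s3.

s3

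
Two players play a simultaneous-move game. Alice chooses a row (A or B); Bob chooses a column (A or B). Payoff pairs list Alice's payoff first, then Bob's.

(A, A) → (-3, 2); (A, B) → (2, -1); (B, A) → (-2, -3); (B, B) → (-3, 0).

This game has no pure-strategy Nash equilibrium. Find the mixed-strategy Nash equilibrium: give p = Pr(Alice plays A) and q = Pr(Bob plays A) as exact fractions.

p = 1/2, q = 5/6

In a mixed NE each player is indifferent between their pure strategies, so the opponent's mix sets the indifference.
Bob indifferent between A and B: p·2 + (1−p)·(-3) = p·(-1) + (1−p)·0 ⟹ (-3) + 5p = 0 + (-1)p ⟹ p = 1/2.
Alice indifferent between A and B: q·(-3) + (1−q)·2 = q·(-2) + (1−q)·(-3) ⟹ 2 + (-5)q = (-3) + 1q ⟹ q = 5/6.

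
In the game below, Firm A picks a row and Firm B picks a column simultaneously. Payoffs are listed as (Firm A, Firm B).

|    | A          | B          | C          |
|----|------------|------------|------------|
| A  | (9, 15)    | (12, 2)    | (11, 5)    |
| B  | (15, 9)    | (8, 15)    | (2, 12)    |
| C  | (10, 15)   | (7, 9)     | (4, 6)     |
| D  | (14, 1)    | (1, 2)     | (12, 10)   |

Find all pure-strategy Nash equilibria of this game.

(D, C)

Check mutual best responses: a cell is a NE iff neither player can gain by unilaterally deviating.
Firm A's best responses — vs A: B (payoff 15); vs B: A (payoff 12); vs C: D (payoff 12).
Firm B's best responses — vs A: A (payoff 15); vs B: B (payoff 15); vs C: A (payoff 15); vs D: C (payoff 10).
The only mutual best response is (D, C); neither player gains by switching there.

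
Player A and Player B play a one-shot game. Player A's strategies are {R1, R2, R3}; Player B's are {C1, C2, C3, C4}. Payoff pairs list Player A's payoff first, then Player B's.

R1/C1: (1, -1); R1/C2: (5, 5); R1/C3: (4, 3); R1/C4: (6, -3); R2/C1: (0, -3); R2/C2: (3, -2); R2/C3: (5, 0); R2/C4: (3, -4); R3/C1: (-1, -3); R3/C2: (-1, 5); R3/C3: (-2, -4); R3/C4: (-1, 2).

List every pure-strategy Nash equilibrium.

Check mutual best responses: a cell is a NE iff neither player can gain by unilaterally deviating.
Player A's best responses — vs C1: R1 (payoff 1); vs C2: R1 (payoff 5); vs C3: R2 (payoff 5); vs C4: R1 (payoff 6).
Player B's best responses — vs R1: C2 (payoff 5); vs R2: C3 (payoff 0); vs R3: C2 (payoff 5).
Mutual best responses occur at (R1, C2) and (R2, C3); at each, neither player gains by switching.

(R1, C2) and (R2, C3)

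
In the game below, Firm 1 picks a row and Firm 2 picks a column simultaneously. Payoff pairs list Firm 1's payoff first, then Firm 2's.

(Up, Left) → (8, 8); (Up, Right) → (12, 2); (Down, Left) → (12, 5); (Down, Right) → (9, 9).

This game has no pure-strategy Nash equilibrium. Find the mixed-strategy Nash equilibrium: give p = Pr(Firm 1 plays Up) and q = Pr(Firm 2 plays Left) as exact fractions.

Each player's mixing probability is pinned down by making the *other* player indifferent.
Firm 2 indifferent between Left and Right: p·8 + (1−p)·5 = p·2 + (1−p)·9 ⟹ 5 + 3p = 9 + (-7)p ⟹ p = 2/5.
Firm 1 indifferent between Up and Down: q·8 + (1−q)·12 = q·12 + (1−q)·9 ⟹ 12 + (-4)q = 9 + 3q ⟹ q = 3/7.

p = 2/5, q = 3/7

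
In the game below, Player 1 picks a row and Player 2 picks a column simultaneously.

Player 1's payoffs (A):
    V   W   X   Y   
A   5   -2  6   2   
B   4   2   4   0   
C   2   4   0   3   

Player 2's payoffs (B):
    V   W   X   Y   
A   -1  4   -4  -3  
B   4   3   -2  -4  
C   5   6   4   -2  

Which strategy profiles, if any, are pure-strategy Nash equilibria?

Find each player's best response to every opponent strategy; NE are the intersections.
Player 1's best responses — vs V: A (payoff 5); vs W: C (payoff 4); vs X: A (payoff 6); vs Y: C (payoff 3).
Player 2's best responses — vs A: W (payoff 4); vs B: V (payoff 4); vs C: W (payoff 6).
The only mutual best response is (C, W); neither player gains by switching there.

(C, W)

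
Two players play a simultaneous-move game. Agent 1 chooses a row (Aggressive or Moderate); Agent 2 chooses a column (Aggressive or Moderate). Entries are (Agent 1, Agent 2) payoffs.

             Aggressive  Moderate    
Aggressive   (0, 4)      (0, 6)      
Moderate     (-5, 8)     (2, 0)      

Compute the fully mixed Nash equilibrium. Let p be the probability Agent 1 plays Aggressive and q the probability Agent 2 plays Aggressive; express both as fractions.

Each player's mixing probability is pinned down by making the *other* player indifferent.
Agent 2 indifferent between Aggressive and Moderate: p·4 + (1−p)·8 = p·6 + (1−p)·0 ⟹ 8 + (-4)p = 0 + 6p ⟹ p = 4/5.
Agent 1 indifferent between Aggressive and Moderate: q·0 + (1−q)·0 = q·(-5) + (1−q)·2 ⟹ 0 + 0q = 2 + (-7)q ⟹ q = 2/7.

p = 4/5, q = 2/7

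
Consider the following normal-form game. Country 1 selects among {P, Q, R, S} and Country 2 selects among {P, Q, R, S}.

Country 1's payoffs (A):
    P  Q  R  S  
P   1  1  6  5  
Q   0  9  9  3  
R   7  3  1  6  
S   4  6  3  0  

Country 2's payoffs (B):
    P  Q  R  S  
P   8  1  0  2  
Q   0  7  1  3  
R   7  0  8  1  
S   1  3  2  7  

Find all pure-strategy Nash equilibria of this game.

Check mutual best responses: a cell is a NE iff neither player can gain by unilaterally deviating.
Country 1's best responses — vs P: R (payoff 7); vs Q: Q (payoff 9); vs R: Q (payoff 9); vs S: R (payoff 6).
Country 2's best responses — vs P: P (payoff 8); vs Q: Q (payoff 7); vs R: R (payoff 8); vs S: S (payoff 7).
The only mutual best response is (Q, Q); neither player gains by switching there.

(Q, Q)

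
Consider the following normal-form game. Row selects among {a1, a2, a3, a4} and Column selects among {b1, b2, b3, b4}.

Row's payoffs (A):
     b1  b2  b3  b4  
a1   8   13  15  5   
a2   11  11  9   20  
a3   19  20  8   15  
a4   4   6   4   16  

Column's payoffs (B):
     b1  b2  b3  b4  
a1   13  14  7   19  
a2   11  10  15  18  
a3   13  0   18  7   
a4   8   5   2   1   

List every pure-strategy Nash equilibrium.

(a2, b4)

Check mutual best responses: a cell is a NE iff neither player can gain by unilaterally deviating.
Row's best responses — vs b1: a3 (payoff 19); vs b2: a3 (payoff 20); vs b3: a1 (payoff 15); vs b4: a2 (payoff 20).
Column's best responses — vs a1: b4 (payoff 19); vs a2: b4 (payoff 18); vs a3: b3 (payoff 18); vs a4: b1 (payoff 8).
The only mutual best response is (a2, b4); neither player gains by switching there.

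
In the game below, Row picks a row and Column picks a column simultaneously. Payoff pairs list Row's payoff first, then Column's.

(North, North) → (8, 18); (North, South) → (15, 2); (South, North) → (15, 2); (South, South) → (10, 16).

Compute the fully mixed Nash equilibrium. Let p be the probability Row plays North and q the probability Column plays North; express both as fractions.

p = 7/15, q = 5/12

In a mixed NE each player is indifferent between their pure strategies, so the opponent's mix sets the indifference.
Column indifferent between North and South: p·18 + (1−p)·2 = p·2 + (1−p)·16 ⟹ 2 + 16p = 16 + (-14)p ⟹ p = 7/15.
Row indifferent between North and South: q·8 + (1−q)·15 = q·15 + (1−q)·10 ⟹ 15 + (-7)q = 10 + 5q ⟹ q = 5/12.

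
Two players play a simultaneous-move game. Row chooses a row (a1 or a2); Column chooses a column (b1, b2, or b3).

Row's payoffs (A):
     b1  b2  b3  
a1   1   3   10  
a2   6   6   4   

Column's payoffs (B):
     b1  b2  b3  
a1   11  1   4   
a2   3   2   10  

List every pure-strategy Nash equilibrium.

No pure-strategy Nash equilibrium

Check mutual best responses: a cell is a NE iff neither player can gain by unilaterally deviating.
Row's best responses — vs b1: a2 (payoff 6); vs b2: a2 (payoff 6); vs b3: a1 (payoff 10).
Column's best responses — vs a1: b1 (payoff 11); vs a2: b3 (payoff 10).
No cell has both players best-responding. For instance, Row's best reply to b2 is a2, but against a2 Column prefers b3 over b2.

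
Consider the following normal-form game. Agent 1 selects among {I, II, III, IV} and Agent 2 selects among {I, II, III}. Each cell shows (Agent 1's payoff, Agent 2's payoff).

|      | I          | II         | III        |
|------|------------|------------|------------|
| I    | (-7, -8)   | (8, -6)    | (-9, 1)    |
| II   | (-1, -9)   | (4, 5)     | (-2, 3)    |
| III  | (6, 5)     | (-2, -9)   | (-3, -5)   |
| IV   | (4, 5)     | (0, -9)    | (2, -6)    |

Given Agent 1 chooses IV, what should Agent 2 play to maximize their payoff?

With Agent 1 fixed at IV, Agent 2's payoffs are: I → 5, II → -9, III → -6.
The maximum is 5, achieved by I.

I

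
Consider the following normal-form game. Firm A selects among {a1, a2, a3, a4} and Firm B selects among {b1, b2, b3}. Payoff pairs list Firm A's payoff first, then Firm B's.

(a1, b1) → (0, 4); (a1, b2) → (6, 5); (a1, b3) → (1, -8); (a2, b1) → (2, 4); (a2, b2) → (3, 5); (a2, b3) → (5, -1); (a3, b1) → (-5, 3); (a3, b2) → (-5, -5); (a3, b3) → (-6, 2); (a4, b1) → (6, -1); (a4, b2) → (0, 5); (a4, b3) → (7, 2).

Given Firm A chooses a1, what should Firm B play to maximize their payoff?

b2

With Firm A fixed at a1, Firm B's payoffs are: b1 → 4, b2 → 5, b3 → -8.
The maximum is 5, achieved by b2.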